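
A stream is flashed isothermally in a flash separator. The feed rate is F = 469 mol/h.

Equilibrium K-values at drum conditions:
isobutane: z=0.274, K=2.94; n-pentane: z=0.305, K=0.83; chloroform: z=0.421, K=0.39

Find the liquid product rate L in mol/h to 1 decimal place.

L = 351.2 mol/h

Material balance + equilibrium reduce to Σ zᵢ(Kᵢ−1)/(1+V/F(Kᵢ−1)) = 0.
Feasibility: ΣzᵢKᵢ = 1.223, Σzᵢ/Kᵢ = 1.540 — both > 1, two phases present.
Newton–Raphson from V/F = 0.5:
  V/F = 0.500: g = -0.1564, g' = -0.601 → V/F = 0.240
  V/F = 0.240: g = 0.0080, g' = -0.705 → V/F = 0.251
Converged at V/F = 0.251.
Then V = V/F·F = 0.2511·469 = 117.8 mol/h and L = F − V = 351.2 mol/h.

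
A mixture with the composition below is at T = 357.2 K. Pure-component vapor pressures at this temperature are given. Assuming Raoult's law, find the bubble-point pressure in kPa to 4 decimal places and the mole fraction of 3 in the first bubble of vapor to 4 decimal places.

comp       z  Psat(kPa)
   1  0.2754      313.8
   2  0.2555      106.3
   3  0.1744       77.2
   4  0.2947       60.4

At the bubble point ψ → 0, so ΣzᵢKᵢ = 1 with Kᵢ = Pᵢˢᵃᵗ/P ⇒ P = ΣzᵢPᵢˢᵃᵗ.
P = 0.2754·313.8 + 0.2555·106.3 + 0.1744·77.2 + 0.2947·60.4 = 144.8437 kPa
yᵢ = zᵢPᵢˢᵃᵗ/P ⇒ y_3 = 0.1744·77.2/144.8437 = 0.0930

Pbub = 144.8437 kPa, y_3 = 0.0930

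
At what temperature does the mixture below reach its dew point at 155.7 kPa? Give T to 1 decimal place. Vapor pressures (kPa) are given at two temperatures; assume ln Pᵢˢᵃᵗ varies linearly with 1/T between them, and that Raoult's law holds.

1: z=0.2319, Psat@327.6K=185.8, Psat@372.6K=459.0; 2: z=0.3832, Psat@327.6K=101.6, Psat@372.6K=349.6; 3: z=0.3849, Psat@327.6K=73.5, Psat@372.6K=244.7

T = 344.1 K

Dew-point temperature: Σzᵢ·P/Pᵢˢᵃᵗ(T) = 1. Interpolate ln Pᵢˢᵃᵗ = aᵢ + bᵢ/T.
  T = 327.6 K: ΣzᵢP/Pᵢˢᵃᵗ = 1.5969
  T = 372.6 K: ΣzᵢP/Pᵢˢᵃᵗ = 0.4942
  T = 350.1 K: ΣzᵢP/Pᵢˢᵃᵗ = 0.8543
  T = 338.9 K: ΣzᵢP/Pᵢˢᵃᵗ = 1.1539
  T = 344.5 K: ΣzᵢP/Pᵢˢᵃᵗ = 0.9903
  T = 341.7 K: ΣzᵢP/Pᵢˢᵃᵗ = 1.0683
  T = 343.1 K: ΣzᵢP/Pᵢˢᵃᵗ = 1.0284
Interpolating between 343.1 K and 344.5 K gives T ≈ 344.1 K.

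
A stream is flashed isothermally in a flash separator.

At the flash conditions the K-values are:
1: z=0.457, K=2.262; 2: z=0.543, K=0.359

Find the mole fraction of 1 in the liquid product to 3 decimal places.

x_1 = 0.337

Binary case is linear: z₁(K₁−1)(1+ψ(K₂−1)) + z₂(K₂−1)(1+ψ(K₁−1)) = 0
⇒ ψ = [z₁(K₁−1)+z₂(K₂−1)] / [−(K₁−1)(K₂−1)] = 0.2287/0.8089 = 0.283
Compositions from xᵢ = zᵢ/(1+ψ(Kᵢ−1)), yᵢ = Kᵢxᵢ:
  1: x = 0.337, y = 0.762
  2: x = 0.663, y = 0.238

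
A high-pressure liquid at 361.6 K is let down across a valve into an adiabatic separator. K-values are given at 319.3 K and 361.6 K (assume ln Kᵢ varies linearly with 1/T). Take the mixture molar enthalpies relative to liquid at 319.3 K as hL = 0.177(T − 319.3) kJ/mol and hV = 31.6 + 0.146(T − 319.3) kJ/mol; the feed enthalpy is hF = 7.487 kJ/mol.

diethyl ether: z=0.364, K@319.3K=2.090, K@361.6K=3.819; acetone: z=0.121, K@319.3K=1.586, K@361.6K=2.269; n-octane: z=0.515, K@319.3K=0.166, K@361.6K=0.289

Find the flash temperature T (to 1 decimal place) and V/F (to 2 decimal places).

Adiabatic flash: solve Rachford–Rice at each trial T, then check hF = ψ·hV(T) + (1−ψ)·hL(T).
  T = 319.3 K: K = (2.090, 1.586, 0.166), RR gives ψ = 0.046, H_out = 1.462 kJ/mol
  T = 361.6 K: K = (3.819, 2.269, 0.289), RR gives ψ = 0.460, H_out = 21.410 kJ/mol
  T = 340.5 K: K = (2.881, 1.919, 0.223), RR gives ψ = 0.303, H_out = 13.119 kJ/mol
  T = 329.9 K: K = (2.466, 1.750, 0.193), RR gives ψ = 0.196, H_out = 8.013 kJ/mol
  T = 324.6 K: K = (2.273, 1.667, 0.179), RR gives ψ = 0.129, H_out = 4.987 kJ/mol
  T = 327.2 K: K = (2.367, 1.708, 0.186), RR gives ψ = 0.163, H_out = 6.523 kJ/mol
  T = 328.5 K: K = (2.414, 1.728, 0.190), RR gives ψ = 0.180, H_out = 7.252 kJ/mol
Linear interpolation between T = 328.5 (H_out = 7.252) and T = 329.9 (H_out = 8.013) on hF = 7.487 gives T ≈ 328.9 K, at which ψ = 0.18.

T = 328.9 K, V/F = 0.18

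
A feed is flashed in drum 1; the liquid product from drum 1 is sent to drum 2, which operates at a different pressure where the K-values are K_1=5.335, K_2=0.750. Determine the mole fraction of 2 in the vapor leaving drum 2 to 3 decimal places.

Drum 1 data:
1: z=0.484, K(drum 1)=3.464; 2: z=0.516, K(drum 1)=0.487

y_2 (drum 2) = 0.709

Drum 1:
Binary case is linear: z₁(K₁−1)(1+ψ₁(K₂−1)) + z₂(K₂−1)(1+ψ₁(K₁−1)) = 0
⇒ ψ₁ = [z₁(K₁−1)+z₂(K₂−1)] / [−(K₁−1)(K₂−1)] = 0.9279/1.2640 = 0.734
Drum-1 compositions:
  1: x = 0.172, y = 0.597
  2: x = 0.828, y = 0.403
Drum-2 feed = drum-1 liquid: z₂ = (0.1723, 0.8277).
Drum 2:
Rachford–Rice: g(ψ₂) = Σ zᵢ(Kᵢ−1)/(1+ψ₂(Kᵢ−1)) = 0.
Check two-phase: ΣzᵢKᵢ = 1.540 > 1 and Σzᵢ/Kᵢ = 1.136 > 1, so g(0) = 0.540 > 0 and g(1) = -0.136 < 0.
Binary case is linear: z₁(K₁−1)(1+ψ₂(K₂−1)) + z₂(K₂−1)(1+ψ₂(K₁−1)) = 0
⇒ ψ₂ = [z₁(K₁−1)+z₂(K₂−1)] / [−(K₁−1)(K₂−1)] = 0.5401/1.0837 = 0.498
  1: x = 0.055, y = 0.291
  2: x = 0.945, y = 0.709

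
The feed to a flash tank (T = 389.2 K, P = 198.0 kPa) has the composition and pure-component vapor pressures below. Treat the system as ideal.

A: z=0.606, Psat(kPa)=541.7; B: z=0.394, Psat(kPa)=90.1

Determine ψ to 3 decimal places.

Raoult's law: Kᵢ = Pᵢˢᵃᵗ/P = Pᵢˢᵃᵗ/198.0.
  K_A = 541.7/198.0 = 2.73586, K_B = 90.1/198.0 = 0.45505
Rachford–Rice: g(ψ) = Σ zᵢ(Kᵢ−1)/(1+ψ(Kᵢ−1)) = 0.
Feasibility: ΣzᵢKᵢ = 1.837, Σzᵢ/Kᵢ = 1.087 — both > 1, two phases present.
Iterate (Newton) starting at ψ = 0.69:
  ψ = 0.690: g = 0.1345, g' = -0.679 → ψ = 0.888
  ψ = 0.888: g = -0.0023, g' = -0.722 → ψ = 0.885
Converged at ψ = 0.885.

ψ = 0.885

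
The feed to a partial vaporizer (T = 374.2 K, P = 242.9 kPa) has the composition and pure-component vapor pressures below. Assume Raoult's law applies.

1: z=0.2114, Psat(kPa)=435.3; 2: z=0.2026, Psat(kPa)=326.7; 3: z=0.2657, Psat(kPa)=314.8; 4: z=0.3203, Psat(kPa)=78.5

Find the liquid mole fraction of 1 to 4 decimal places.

x_1 = 0.1712

Raoult's law: Kᵢ = Pᵢˢᵃᵗ/P = Pᵢˢᵃᵗ/242.9.
  K_1 = 435.3/242.9 = 1.792096, K_2 = 326.7/242.9 = 1.344998, K_3 = 314.8/242.9 = 1.296007, K_4 = 78.5/242.9 = 0.323178
Rachford–Rice: g(ψ) = Σ zᵢ(Kᵢ−1)/(1+ψ(Kᵢ−1)) = 0.
g(0) = ΣzᵢKᵢ − 1 = 0.0992 and g(1) = 1 − Σzᵢ/Kᵢ = -0.4647, so a root lies in (0, 1).
Newton iteration, ψ⁰ = 0.5:
  ψ = 0.5000: g = -0.07961, g' = -0.4385 → ψ = 0.3184
  ψ = 0.3184: g = -0.00778, g' = -0.3620 → ψ = 0.2970
  ψ = 0.2970: g = -0.00006, g' = -0.3563 → ψ = 0.2968
Converged at ψ = 0.2968.
Compositions from xᵢ = zᵢ/(1+ψ(Kᵢ−1)), yᵢ = Kᵢxᵢ:
  1: x = 0.1712, y = 0.3067
  2: x = 0.1838, y = 0.2472
  3: x = 0.2442, y = 0.3165
  4: x = 0.4008, y = 0.1295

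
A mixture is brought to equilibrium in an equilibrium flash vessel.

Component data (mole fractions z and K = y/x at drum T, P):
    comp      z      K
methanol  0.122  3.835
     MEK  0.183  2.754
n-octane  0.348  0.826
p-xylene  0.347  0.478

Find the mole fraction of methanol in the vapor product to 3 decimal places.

Rachford–Rice: g(ψ) = Σ zᵢ(Kᵢ−1)/(1+ψ(Kᵢ−1)) = 0.
g(0) = ΣzᵢKᵢ − 1 = 0.425 and g(1) = 1 − Σzᵢ/Kᵢ = -0.246, so a root lies in (0, 1).
Iterate (Newton) starting at ψ = 0.34:
  ψ = 0.340: g = 0.0926, g' = -0.627 → ψ = 0.488
  ψ = 0.488: g = 0.0090, g' = -0.519 → ψ = 0.505
Converged at ψ = 0.505.
Compositions from xᵢ = zᵢ/(1+ψ(Kᵢ−1)), yᵢ = Kᵢxᵢ:
  methanol: x = 0.050, y = 0.192
  MEK: x = 0.097, y = 0.267
  n-octane: x = 0.382, y = 0.315
  p-xylene: x = 0.471, y = 0.225

y_methanol = 0.192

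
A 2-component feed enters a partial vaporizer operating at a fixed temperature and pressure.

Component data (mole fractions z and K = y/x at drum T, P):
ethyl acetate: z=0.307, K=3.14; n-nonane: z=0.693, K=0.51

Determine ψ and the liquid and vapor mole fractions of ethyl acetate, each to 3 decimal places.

Binary case is linear: z₁(K₁−1)(1+ψ(K₂−1)) + z₂(K₂−1)(1+ψ(K₁−1)) = 0
⇒ ψ = [z₁(K₁−1)+z₂(K₂−1)] / [−(K₁−1)(K₂−1)] = 0.3174/1.0486 = 0.303
Compositions from xᵢ = zᵢ/(1+ψ(Kᵢ−1)), yᵢ = Kᵢxᵢ:
  ethyl acetate: x = 0.186, y = 0.585
  n-nonane: x = 0.814, y = 0.415

ψ = 0.303, x_ethyl acetate = 0.186, y_ethyl acetate = 0.585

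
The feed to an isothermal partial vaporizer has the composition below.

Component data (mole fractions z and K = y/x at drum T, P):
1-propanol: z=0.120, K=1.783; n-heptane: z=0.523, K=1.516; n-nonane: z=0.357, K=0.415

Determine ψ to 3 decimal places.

Newton–Raphson from ψ = 0.53:
  ψ = 0.530: g = -0.0244, g' = -0.379 → ψ = 0.466
  ψ = 0.466: g = -0.0006, g' = -0.361 → ψ = 0.464
Converged at ψ = 0.464.

ψ = 0.464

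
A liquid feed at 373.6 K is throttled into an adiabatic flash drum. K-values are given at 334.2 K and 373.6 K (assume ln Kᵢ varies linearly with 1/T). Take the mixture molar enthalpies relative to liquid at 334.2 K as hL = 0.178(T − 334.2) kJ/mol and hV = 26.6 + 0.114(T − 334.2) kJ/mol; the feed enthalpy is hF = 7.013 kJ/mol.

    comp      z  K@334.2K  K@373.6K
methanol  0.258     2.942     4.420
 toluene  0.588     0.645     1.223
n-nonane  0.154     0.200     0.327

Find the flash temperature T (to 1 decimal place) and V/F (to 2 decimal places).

T = 337.4 K, V/F = 0.24

Adiabatic flash: solve Rachford–Rice at each trial T, then check hF = ψ·hV(T) + (1−ψ)·hL(T).
  T = 334.2 K: K = (2.942, 0.645, 0.200), RR gives ψ = 0.186, H_out = 4.942 kJ/mol
  T = 373.6 K: K = (4.420, 1.223, 0.327), RR gives ψ = 0.988, H_out = 30.792 kJ/mol
  T = 353.9 K: K = (3.647, 0.904, 0.259), RR gives ψ = 0.598, H_out = 18.651 kJ/mol
  T = 344.0 K: K = (3.284, 0.767, 0.228), RR gives ψ = 0.375, H_out = 11.478 kJ/mol
  T = 339.1 K: K = (3.111, 0.704, 0.214), RR gives ψ = 0.276, H_out = 8.129 kJ/mol
  T = 336.6 K: K = (3.024, 0.674, 0.207), RR gives ψ = 0.229, H_out = 6.486 kJ/mol
  T = 337.9 K: K = (3.069, 0.689, 0.210), RR gives ψ = 0.253, H_out = 7.335 kJ/mol
Linear interpolation between T = 336.6 (H_out = 6.486) and T = 337.9 (H_out = 7.335) on hF = 7.013 gives T ≈ 337.4 K, at which ψ = 0.24.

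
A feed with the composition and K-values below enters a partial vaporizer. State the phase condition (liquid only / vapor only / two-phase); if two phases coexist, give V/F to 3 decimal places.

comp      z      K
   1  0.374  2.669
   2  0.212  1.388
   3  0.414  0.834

ΣzᵢKᵢ = 1.638; Σzᵢ/Kᵢ = 0.789.
Since Σzᵢ/Kᵢ < 1 the mixture is above its dew point — single vapor phase.

vapor only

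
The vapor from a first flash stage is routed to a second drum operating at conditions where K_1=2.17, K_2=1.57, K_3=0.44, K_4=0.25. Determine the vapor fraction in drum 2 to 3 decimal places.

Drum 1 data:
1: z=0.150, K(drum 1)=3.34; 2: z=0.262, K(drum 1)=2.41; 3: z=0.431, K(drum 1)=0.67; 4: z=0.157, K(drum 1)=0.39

Drum 1:
Let ψ₁ = V/F and solve Σ zᵢ(Kᵢ−1)/(1+ψ₁(Kᵢ−1)) = 0.
Check two-phase: ΣzᵢKᵢ = 1.482 > 1 and Σzᵢ/Kᵢ = 1.199 > 1, so g(0) = 0.482 > 0 and g(1) = -0.199 < 0.
Iterate (Newton) starting at ψ₁ = 0.57:
  ψ₁ = 0.570: g = 0.0332, g' = -0.519 → ψ₁ = 0.634
  ψ₁ = 0.634: g = 0.0004, g' = -0.509 → ψ₁ = 0.635
Converged at ψ₁ = 0.635.
Drum-1 compositions:
  1: x = 0.060, y = 0.202
  2: x = 0.138, y = 0.333
  3: x = 0.545, y = 0.365
  4: x = 0.256, y = 0.100
Drum-2 feed = drum-1 vapor: z₂ = (0.2016, 0.3332, 0.3653, 0.0999).
Drum 2:
Let ψ₂ = V/F and solve Σ zᵢ(Kᵢ−1)/(1+ψ₂(Kᵢ−1)) = 0.
Feasibility: ΣzᵢKᵢ = 1.146, Σzᵢ/Kᵢ = 1.535 — both > 1, two phases present.
Newton iteration, ψ₂⁰ = 0.5:
  ψ₂ = 0.500: g = -0.1074, g' = -0.540 → ψ₂ = 0.301
  ψ₂ = 0.301: g = -0.0064, g' = -0.489 → ψ₂ = 0.288
Converged at ψ₂ = 0.288.
  1: x = 0.151, y = 0.327
  2: x = 0.286, y = 0.449
  3: x = 0.436, y = 0.192
  4: x = 0.127, y = 0.032

V/F (drum 2) = 0.288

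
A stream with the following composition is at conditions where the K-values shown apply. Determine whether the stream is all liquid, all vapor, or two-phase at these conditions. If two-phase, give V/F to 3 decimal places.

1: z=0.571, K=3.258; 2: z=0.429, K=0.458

two-phase, V/F = 0.864

ΣzᵢKᵢ = 2.057; Σzᵢ/Kᵢ = 1.112.
Both exceed 1, so a two-phase solution exists.
Rachford–Rice: g(ψ) = Σ zᵢ(Kᵢ−1)/(1+ψ(Kᵢ−1)) = 0.
Newton–Raphson from ψ = 0.5:
  ψ = 0.500: g = 0.2866, g' = -0.879 → ψ = 0.826
  ψ = 0.826: g = 0.0291, g' = -0.768 → ψ = 0.864
Converged at ψ = 0.864.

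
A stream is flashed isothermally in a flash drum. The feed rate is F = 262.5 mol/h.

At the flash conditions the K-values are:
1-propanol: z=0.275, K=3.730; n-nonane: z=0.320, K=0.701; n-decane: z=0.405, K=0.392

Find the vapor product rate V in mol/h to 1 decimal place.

V = 80.7 mol/h

Material balance + equilibrium reduce to Σ zᵢ(Kᵢ−1)/(1+V/F(Kᵢ−1)) = 0.
Check two-phase: ΣzᵢKᵢ = 1.409 > 1 and Σzᵢ/Kᵢ = 1.563 > 1, so g(0) = 0.409 > 0 and g(1) = -0.563 < 0.
Newton iteration, V/F⁰ = 0.42:
  V/F = 0.420: g = -0.0904, g' = -0.752 → V/F = 0.300
  V/F = 0.300: g = 0.0066, g' = -0.878 → V/F = 0.307
Converged at V/F = 0.307.
Then V = V/F·F = 0.3074·262.5 = 80.7 mol/h and L = F − V = 181.8 mol/h.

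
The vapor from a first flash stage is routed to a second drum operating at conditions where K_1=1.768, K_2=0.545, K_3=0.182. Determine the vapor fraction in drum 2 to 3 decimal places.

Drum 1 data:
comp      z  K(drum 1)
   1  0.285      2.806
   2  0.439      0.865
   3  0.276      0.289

V/F (drum 2) = 0.270

Drum 1:
Let ψ₁ = V/F and solve Σ zᵢ(Kᵢ−1)/(1+ψ₁(Kᵢ−1)) = 0.
g(0) = ΣzᵢKᵢ − 1 = 0.259 and g(1) = 1 − Σzᵢ/Kᵢ = -0.564, so a root lies in (0, 1).
Newton iteration, ψ₁⁰ = 0.5:
  ψ₁ = 0.500: g = -0.0976, g' = -0.602 → ψ₁ = 0.338
  ψ₁ = 0.338: g = -0.0007, g' = -0.609 → ψ₁ = 0.337
Converged at ψ₁ = 0.337.
Drum-1 compositions:
  1: x = 0.177, y = 0.497
  2: x = 0.460, y = 0.398
  3: x = 0.363, y = 0.105
Drum-2 feed = drum-1 vapor: z₂ = (0.4973, 0.3978, 0.1049).
Drum 2:
Let ψ₂ = V/F and solve Σ zᵢ(Kᵢ−1)/(1+ψ₂(Kᵢ−1)) = 0.
g(0) = ΣzᵢKᵢ − 1 = 0.115 and g(1) = 1 − Σzᵢ/Kᵢ = -0.587, so a root lies in (0, 1).
Newton–Raphson from ψ₂ = 0.38:
  ψ₂ = 0.380: g = -0.0477, g' = -0.444 → ψ₂ = 0.273
  ψ₂ = 0.273: g = -0.0012, g' = -0.424 → ψ₂ = 0.270
Converged at ψ₂ = 0.270.
  1: x = 0.412, y = 0.728
  2: x = 0.453, y = 0.247
  3: x = 0.135, y = 0.024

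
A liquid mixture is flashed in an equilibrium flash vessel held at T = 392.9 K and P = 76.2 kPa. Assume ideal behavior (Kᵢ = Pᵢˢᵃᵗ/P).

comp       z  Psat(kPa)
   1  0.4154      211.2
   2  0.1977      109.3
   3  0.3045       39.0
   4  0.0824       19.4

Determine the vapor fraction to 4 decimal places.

Raoult's law: Kᵢ = Pᵢˢᵃᵗ/P = Pᵢˢᵃᵗ/76.2.
  K_1 = 211.2/76.2 = 2.771654, K_2 = 109.3/76.2 = 1.434383, K_3 = 39.0/76.2 = 0.511811, K_4 = 19.4/76.2 = 0.254593
Rachford–Rice: g(ψ) = Σ zᵢ(Kᵢ−1)/(1+ψ(Kᵢ−1)) = 0.
g(0) = ΣzᵢKᵢ − 1 = 0.6117 and g(1) = 1 − Σzᵢ/Kᵢ = -0.2063, so a root lies in (0, 1).
Newton iteration, ψ⁰ = 0.5:
  ψ = 0.5000: g = 0.16623, g' = -0.6352 → ψ = 0.7617
  ψ = 0.7617: g = -0.00101, g' = -0.6863 → ψ = 0.7603
Converged at ψ = 0.7603.

ψ = 0.7603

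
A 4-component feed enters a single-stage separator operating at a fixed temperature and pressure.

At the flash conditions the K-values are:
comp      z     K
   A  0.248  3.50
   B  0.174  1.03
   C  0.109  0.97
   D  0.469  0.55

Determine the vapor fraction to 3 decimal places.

ψ = 0.511

Material balance + equilibrium reduce to Σ zᵢ(Kᵢ−1)/(1+ψ(Kᵢ−1)) = 0.
Check two-phase: ΣzᵢKᵢ = 1.411 > 1 and Σzᵢ/Kᵢ = 1.205 > 1, so g(0) = 0.411 > 0 and g(1) = -0.205 < 0.
Newton iteration, ψ⁰ = 0.5:
  ψ = 0.500: g = 0.0051, g' = -0.465 → ψ = 0.511
Converged at ψ = 0.511.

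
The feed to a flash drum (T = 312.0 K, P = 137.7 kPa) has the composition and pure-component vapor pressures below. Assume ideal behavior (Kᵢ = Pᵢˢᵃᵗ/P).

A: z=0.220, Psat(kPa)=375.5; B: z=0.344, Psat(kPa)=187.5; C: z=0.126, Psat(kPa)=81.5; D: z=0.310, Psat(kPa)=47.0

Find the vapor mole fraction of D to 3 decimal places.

y_D = 0.142

Raoult's law: Kᵢ = Pᵢˢᵃᵗ/P = Pᵢˢᵃᵗ/137.7.
  K_A = 375.5/137.7 = 2.72694, K_B = 187.5/137.7 = 1.36166, K_C = 81.5/137.7 = 0.59187, K_D = 47.0/137.7 = 0.34132
Rachford–Rice: g(ψ) = Σ zᵢ(Kᵢ−1)/(1+ψ(Kᵢ−1)) = 0.
Feasibility: ΣzᵢKᵢ = 1.249, Σzᵢ/Kᵢ = 1.454 — both > 1, two phases present.
Newton–Raphson from ψ = 0.44:
  ψ = 0.440: g = -0.0270, g' = -0.543 → ψ = 0.390
Converged at ψ = 0.390.
Compositions from xᵢ = zᵢ/(1+ψ(Kᵢ−1)), yᵢ = Kᵢxᵢ:
  A: x = 0.131, y = 0.358
  B: x = 0.301, y = 0.410
  C: x = 0.150, y = 0.089
  D: x = 0.417, y = 0.142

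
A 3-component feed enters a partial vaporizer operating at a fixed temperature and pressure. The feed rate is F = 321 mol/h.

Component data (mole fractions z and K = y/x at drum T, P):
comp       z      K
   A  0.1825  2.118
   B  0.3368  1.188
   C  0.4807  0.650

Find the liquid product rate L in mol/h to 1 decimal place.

L = 185.7 mol/h

Let β = V/F and solve Σ zᵢ(Kᵢ−1)/(1+β(Kᵢ−1)) = 0.
g(0) = ΣzᵢKᵢ − 1 = 0.0991 and g(1) = 1 − Σzᵢ/Kᵢ = -0.1092, so a root lies in (0, 1).
Newton iteration, β⁰ = 0.52:
  β = 0.5200: g = -0.01897, g' = -0.1891 → β = 0.4197
  β = 0.4197: g = 0.00035, g' = -0.1968 → β = 0.4215
Converged at β = 0.4215.
Then V = β·F = 0.4215·321 = 135.3 mol/h and L = F − V = 185.7 mol/h.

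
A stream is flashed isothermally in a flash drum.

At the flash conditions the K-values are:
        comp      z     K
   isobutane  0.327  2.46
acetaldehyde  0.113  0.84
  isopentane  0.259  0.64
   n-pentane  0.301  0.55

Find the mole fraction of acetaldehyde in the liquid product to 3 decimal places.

x_acetaldehyde = 0.121

Rachford–Rice: g(ψ) = Σ zᵢ(Kᵢ−1)/(1+ψ(Kᵢ−1)) = 0.
g(0) = ΣzᵢKᵢ − 1 = 0.231 and g(1) = 1 − Σzᵢ/Kᵢ = -0.219, so a root lies in (0, 1).
Newton iteration, ψ⁰ = 0.62:
  ψ = 0.620: g = -0.0774, g' = -0.368 → ψ = 0.410
  ψ = 0.410: g = 0.0038, g' = -0.414 → ψ = 0.419
Converged at ψ = 0.419.
Compositions from xᵢ = zᵢ/(1+ψ(Kᵢ−1)), yᵢ = Kᵢxᵢ:
  isobutane: x = 0.203, y = 0.499
  acetaldehyde: x = 0.121, y = 0.102
  isopentane: x = 0.305, y = 0.195
  n-pentane: x = 0.371, y = 0.204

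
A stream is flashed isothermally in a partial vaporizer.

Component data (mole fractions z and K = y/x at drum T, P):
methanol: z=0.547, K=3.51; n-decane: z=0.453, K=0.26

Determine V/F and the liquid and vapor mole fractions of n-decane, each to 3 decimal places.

V/F = 0.559, x_n-decane = 0.772, y_n-decane = 0.201

Iterate (Newton) starting at V/F = 0.67:
  V/F = 0.670: g = -0.1529, g' = -1.455 → V/F = 0.565
  V/F = 0.565: g = -0.0082, g' = -1.322 → V/F = 0.559
Converged at V/F = 0.559.
Compositions from xᵢ = zᵢ/(1+V/F(Kᵢ−1)), yᵢ = Kᵢxᵢ:
  methanol: x = 0.228, y = 0.799
  n-decane: x = 0.772, y = 0.201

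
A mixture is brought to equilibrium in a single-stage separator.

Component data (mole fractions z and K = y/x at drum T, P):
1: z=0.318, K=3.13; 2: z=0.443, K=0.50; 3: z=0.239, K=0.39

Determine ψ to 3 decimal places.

ψ = 0.269

Rachford–Rice: g(ψ) = Σ zᵢ(Kᵢ−1)/(1+ψ(Kᵢ−1)) = 0.
g(0) = ΣzᵢKᵢ − 1 = 0.310 and g(1) = 1 − Σzᵢ/Kᵢ = -0.600, so a root lies in (0, 1).
Iterate (Newton) starting at ψ = 0.54:
  ψ = 0.540: g = -0.2058, g' = -0.718 → ψ = 0.253
  ψ = 0.253: g = 0.0140, g' = -0.878 → ψ = 0.269
Converged at ψ = 0.269.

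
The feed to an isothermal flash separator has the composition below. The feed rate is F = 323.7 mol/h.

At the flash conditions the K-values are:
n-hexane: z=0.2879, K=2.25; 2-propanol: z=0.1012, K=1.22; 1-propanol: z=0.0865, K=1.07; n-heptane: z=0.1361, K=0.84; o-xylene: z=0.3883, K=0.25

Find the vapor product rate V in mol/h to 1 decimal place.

Material balance + equilibrium reduce to Σ zᵢ(Kᵢ−1)/(1+V/F(Kᵢ−1)) = 0.
Feasibility: ΣzᵢKᵢ = 1.0752, Σzᵢ/Kᵢ = 2.0070 — both > 1, two phases present.
Newton iteration, V/F⁰ = 0.5:
  V/F = 0.5000: g = -0.24226, g' = -0.7380 → V/F = 0.1717
  V/F = 0.1717: g = -0.03296, g' = -0.6013 → V/F = 0.1169
  V/F = 0.1169: g = 0.00029, g' = -0.6136 → V/F = 0.1174
Converged at V/F = 0.1174.
Then V = V/F·F = 0.1174·323.7 = 38.0 mol/h and L = F − V = 285.7 mol/h.

V = 38.0 mol/h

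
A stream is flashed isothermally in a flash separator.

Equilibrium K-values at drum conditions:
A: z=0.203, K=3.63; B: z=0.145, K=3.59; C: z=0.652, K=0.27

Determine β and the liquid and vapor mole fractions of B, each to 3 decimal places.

β = 0.227, x_B = 0.091, y_B = 0.328

Rachford–Rice: g(β) = Σ zᵢ(Kᵢ−1)/(1+β(Kᵢ−1)) = 0.
g(0) = ΣzᵢKᵢ − 1 = 0.433 and g(1) = 1 − Σzᵢ/Kᵢ = -1.511, so a root lies in (0, 1).
Iterate (Newton) starting at β = 0.5:
  β = 0.500: g = -0.3553, g' = -1.308 → β = 0.228
  β = 0.228: g = -0.0018, g' = -1.432 → β = 0.227
Converged at β = 0.227.
Compositions from xᵢ = zᵢ/(1+β(Kᵢ−1)), yᵢ = Kᵢxᵢ:
  A: x = 0.127, y = 0.461
  B: x = 0.091, y = 0.328
  C: x = 0.782, y = 0.211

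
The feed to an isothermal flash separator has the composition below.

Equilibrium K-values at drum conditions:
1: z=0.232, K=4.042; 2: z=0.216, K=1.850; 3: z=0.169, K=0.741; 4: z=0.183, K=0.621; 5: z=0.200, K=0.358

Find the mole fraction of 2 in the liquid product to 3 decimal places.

Newton–Raphson from ψ = 0.53:
  ψ = 0.530: g = 0.0646, g' = -0.635 → ψ = 0.632
  ψ = 0.632: g = 0.0014, g' = -0.612 → ψ = 0.634
Converged at ψ = 0.634.
Compositions from xᵢ = zᵢ/(1+ψ(Kᵢ−1)), yᵢ = Kᵢxᵢ:
  1: x = 0.079, y = 0.320
  2: x = 0.140, y = 0.260
  3: x = 0.202, y = 0.150
  4: x = 0.241, y = 0.150
  5: x = 0.337, y = 0.121

x_2 = 0.140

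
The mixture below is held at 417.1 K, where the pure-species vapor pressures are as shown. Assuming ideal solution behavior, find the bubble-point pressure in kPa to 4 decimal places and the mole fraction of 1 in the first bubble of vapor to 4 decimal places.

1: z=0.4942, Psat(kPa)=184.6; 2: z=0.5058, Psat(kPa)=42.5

At the bubble point ψ → 0, so ΣzᵢKᵢ = 1 with Kᵢ = Pᵢˢᵃᵗ/P ⇒ P = ΣzᵢPᵢˢᵃᵗ.
P = 0.4942·184.6 + 0.5058·42.5 = 112.7258 kPa
yᵢ = zᵢPᵢˢᵃᵗ/P ⇒ y_1 = 0.4942·184.6/112.7258 = 0.8093

Pbub = 112.7258 kPa, y_1 = 0.8093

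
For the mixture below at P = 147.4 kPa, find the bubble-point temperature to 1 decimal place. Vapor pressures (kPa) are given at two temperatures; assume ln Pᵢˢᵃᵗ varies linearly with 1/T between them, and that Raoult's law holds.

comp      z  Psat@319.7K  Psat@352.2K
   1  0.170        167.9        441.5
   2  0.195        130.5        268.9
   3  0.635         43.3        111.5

T = 340.7 K

Bubble-point temperature: ΣzᵢPᵢˢᵃᵗ(T) = P. Interpolate ln Pᵢˢᵃᵗ = aᵢ + bᵢ/T.
  T = 319.7 K: ΣzᵢPᵢˢᵃᵗ = 81.49 kPa
  T = 352.2 K: ΣzᵢPᵢˢᵃᵗ = 198.29 kPa
  T = 335.9 K: ΣzᵢPᵢˢᵃᵗ = 129.52 kPa
  T = 344.0 K: ΣzᵢPᵢˢᵃᵗ = 160.81 kPa
  T = 339.9 K: ΣzᵢPᵢˢᵃᵗ = 144.30 kPa
  T = 341.9 K: ΣzᵢPᵢˢᵃᵗ = 152.18 kPa
Interpolating between 339.9 K and 341.9 K gives T ≈ 340.7 K.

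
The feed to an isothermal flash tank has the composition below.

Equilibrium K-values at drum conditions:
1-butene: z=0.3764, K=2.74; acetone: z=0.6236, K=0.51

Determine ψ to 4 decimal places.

ψ = 0.4098

Newton iteration, ψ⁰ = 0.6:
  ψ = 0.6000: g = -0.11239, g' = -0.5732 → ψ = 0.4039
  ψ = 0.4039: g = 0.00366, g' = -0.6258 → ψ = 0.4098
Converged at ψ = 0.4098.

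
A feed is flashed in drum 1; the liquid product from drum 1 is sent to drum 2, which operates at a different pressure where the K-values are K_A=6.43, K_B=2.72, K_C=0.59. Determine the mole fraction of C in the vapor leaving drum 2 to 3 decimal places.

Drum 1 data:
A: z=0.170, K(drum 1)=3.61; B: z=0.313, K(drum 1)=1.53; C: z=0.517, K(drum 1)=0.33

y_C (drum 2) = 0.500

Drum 1:
Rachford–Rice: g(ψ₁) = Σ zᵢ(Kᵢ−1)/(1+ψ₁(Kᵢ−1)) = 0.
Check two-phase: ΣzᵢKᵢ = 1.263 > 1 and Σzᵢ/Kᵢ = 1.818 > 1, so g(0) = 0.263 > 0 and g(1) = -0.818 < 0.
Newton–Raphson from ψ₁ = 0.44:
  ψ₁ = 0.440: g = -0.1501, g' = -0.775 → ψ₁ = 0.246
  ψ₁ = 0.246: g = 0.0019, g' = -0.831 → ψ₁ = 0.249
Converged at ψ₁ = 0.249.
Drum-1 compositions:
  A: x = 0.103, y = 0.372
  B: x = 0.277, y = 0.423
  C: x = 0.620, y = 0.205
Drum-2 feed = drum-1 liquid: z₂ = (0.1031, 0.2766, 0.6204).
Drum 2:
Iterate (Newton) starting at ψ₂ = 0.5:
  ψ₂ = 0.500: g = 0.0865, g' = -0.622 → ψ₂ = 0.639
  ψ₂ = 0.639: g = 0.0072, g' = -0.529 → ψ₂ = 0.653
Converged at ψ₂ = 0.653.
  A: x = 0.023, y = 0.146
  B: x = 0.130, y = 0.354
  C: x = 0.847, y = 0.500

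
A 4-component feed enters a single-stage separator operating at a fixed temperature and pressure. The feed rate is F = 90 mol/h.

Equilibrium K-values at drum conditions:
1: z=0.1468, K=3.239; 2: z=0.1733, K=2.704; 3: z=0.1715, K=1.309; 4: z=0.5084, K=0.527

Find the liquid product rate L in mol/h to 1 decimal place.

Newton–Raphson from ψ = 0.4:
  ψ = 0.4000: g = 0.09958, g' = -0.5687 → ψ = 0.5751
  ψ = 0.5751: g = 0.00750, g' = -0.4954 → ψ = 0.5902
  ψ = 0.5902: g = 0.00002, g' = -0.4923 → ψ = 0.5903
Converged at ψ = 0.5903.
Then V = ψ·F = 0.5903·90 = 53.1 mol/h and L = F − V = 36.9 mol/h.

L = 36.9 mol/h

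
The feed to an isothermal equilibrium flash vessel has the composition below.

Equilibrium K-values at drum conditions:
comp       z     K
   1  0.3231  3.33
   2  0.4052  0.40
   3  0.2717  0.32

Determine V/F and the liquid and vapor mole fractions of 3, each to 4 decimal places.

V/F = 0.2203, x_3 = 0.3196, y_3 = 0.1023

Material balance + equilibrium reduce to Σ zᵢ(Kᵢ−1)/(1+V/F(Kᵢ−1)) = 0.
g(0) = ΣzᵢKᵢ − 1 = 0.3249 and g(1) = 1 − Σzᵢ/Kᵢ = -0.9591, so a root lies in (0, 1).
Newton–Raphson from V/F = 0.36:
  V/F = 0.3600: g = -0.14534, g' = -0.9764 → V/F = 0.2111
  V/F = 0.2111: g = 0.01046, g' = -1.1506 → V/F = 0.2202
  V/F = 0.2202: g = 0.00008, g' = -1.1336 → V/F = 0.2203
Converged at V/F = 0.2203.
Compositions from xᵢ = zᵢ/(1+V/F(Kᵢ−1)), yᵢ = Kᵢxᵢ:
  1: x = 0.2135, y = 0.7110
  2: x = 0.4669, y = 0.1868
  3: x = 0.3196, y = 0.1023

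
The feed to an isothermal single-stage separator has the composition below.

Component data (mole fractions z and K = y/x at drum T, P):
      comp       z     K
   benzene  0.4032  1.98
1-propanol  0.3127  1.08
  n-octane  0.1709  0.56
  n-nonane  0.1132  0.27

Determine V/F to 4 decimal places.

V/F = 0.6560

Rachford–Rice: g(V/F) = Σ zᵢ(Kᵢ−1)/(1+V/F(Kᵢ−1)) = 0.
g(0) = ΣzᵢKᵢ − 1 = 0.2623 and g(1) = 1 − Σzᵢ/Kᵢ = -0.2176, so a root lies in (0, 1).
Newton iteration, V/F⁰ = 0.63:
  V/F = 0.6300: g = 0.01108, g' = -0.4200 → V/F = 0.6564
  V/F = 0.6564: g = -0.00017, g' = -0.4330 → V/F = 0.6560
Converged at V/F = 0.6560.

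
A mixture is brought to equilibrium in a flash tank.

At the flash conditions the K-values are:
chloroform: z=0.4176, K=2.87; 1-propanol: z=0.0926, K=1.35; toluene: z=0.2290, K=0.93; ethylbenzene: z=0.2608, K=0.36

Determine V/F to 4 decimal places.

Rachford–Rice: g(V/F) = Σ zᵢ(Kᵢ−1)/(1+V/F(Kᵢ−1)) = 0.
g(0) = ΣzᵢKᵢ − 1 = 0.6304 and g(1) = 1 − Σzᵢ/Kᵢ = -0.1848, so a root lies in (0, 1).
Iterate (Newton) starting at V/F = 0.5:
  V/F = 0.5000: g = 0.16908, g' = -0.6305 → V/F = 0.7682
  V/F = 0.7682: g = 0.00077, g' = -0.6676 → V/F = 0.7693
Converged at V/F = 0.7693.

V/F = 0.7693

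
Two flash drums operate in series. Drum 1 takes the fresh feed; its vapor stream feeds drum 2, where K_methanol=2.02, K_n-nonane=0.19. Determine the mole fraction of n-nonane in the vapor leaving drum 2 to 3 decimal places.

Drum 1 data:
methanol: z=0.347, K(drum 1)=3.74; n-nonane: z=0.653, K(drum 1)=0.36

y_n-nonane (drum 2) = 0.106

Drum 1:
Rachford–Rice: g(ψ₁) = Σ zᵢ(Kᵢ−1)/(1+ψ₁(Kᵢ−1)) = 0.
g(0) = ΣzᵢKᵢ − 1 = 0.533 and g(1) = 1 − Σzᵢ/Kᵢ = -0.907, so a root lies in (0, 1).
Newton–Raphson from ψ₁ = 0.49:
  ψ₁ = 0.490: g = -0.2030, g' = -1.042 → ψ₁ = 0.295
  ψ₁ = 0.295: g = 0.0103, g' = -1.203 → ψ₁ = 0.304
Converged at ψ₁ = 0.304.
Drum-1 compositions:
  methanol: x = 0.189, y = 0.708
  n-nonane: x = 0.811, y = 0.292
Drum-2 feed = drum-1 vapor: z₂ = (0.7082, 0.2918).
Drum 2:
Rachford–Rice: g(ψ₂) = Σ zᵢ(Kᵢ−1)/(1+ψ₂(Kᵢ−1)) = 0.
g(0) = ΣzᵢKᵢ − 1 = 0.486 and g(1) = 1 − Σzᵢ/Kᵢ = -0.887, so a root lies in (0, 1).
Binary case is linear: z₁(K₁−1)(1+ψ₂(K₂−1)) + z₂(K₂−1)(1+ψ₂(K₁−1)) = 0
⇒ ψ₂ = [z₁(K₁−1)+z₂(K₂−1)] / [−(K₁−1)(K₂−1)] = 0.4859/0.8262 = 0.588
  methanol: x = 0.443, y = 0.894
  n-nonane: x = 0.557, y = 0.106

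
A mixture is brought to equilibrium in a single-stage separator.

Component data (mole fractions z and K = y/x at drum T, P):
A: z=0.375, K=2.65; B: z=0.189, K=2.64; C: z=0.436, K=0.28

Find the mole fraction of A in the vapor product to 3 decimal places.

y_A = 0.536

Rachford–Rice: g(V/F) = Σ zᵢ(Kᵢ−1)/(1+V/F(Kᵢ−1)) = 0.
g(0) = ΣzᵢKᵢ − 1 = 0.615 and g(1) = 1 − Σzᵢ/Kᵢ = -0.770, so a root lies in (0, 1).
Iterate (Newton) starting at V/F = 0.45:
  V/F = 0.450: g = 0.0691, g' = -0.999 → V/F = 0.519
Converged at V/F = 0.519.
Compositions from xᵢ = zᵢ/(1+V/F(Kᵢ−1)), yᵢ = Kᵢxᵢ:
  A: x = 0.202, y = 0.536
  B: x = 0.102, y = 0.270
  C: x = 0.696, y = 0.195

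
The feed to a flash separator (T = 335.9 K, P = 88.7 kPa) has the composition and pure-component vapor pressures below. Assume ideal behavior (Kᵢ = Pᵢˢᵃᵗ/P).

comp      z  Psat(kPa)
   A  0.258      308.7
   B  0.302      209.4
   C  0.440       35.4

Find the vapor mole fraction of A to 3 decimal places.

y_A = 0.333

Raoult's law: Kᵢ = Pᵢˢᵃᵗ/P = Pᵢˢᵃᵗ/88.7.
  K_A = 308.7/88.7 = 3.48027, K_B = 209.4/88.7 = 2.36077, K_C = 35.4/88.7 = 0.39910
Let ψ = V/F and solve Σ zᵢ(Kᵢ−1)/(1+ψ(Kᵢ−1)) = 0.
Feasibility: ΣzᵢKᵢ = 1.786, Σzᵢ/Kᵢ = 1.305 — both > 1, two phases present.
Iterate (Newton) starting at ψ = 0.42:
  ψ = 0.420: g = 0.2213, g' = -0.891 → ψ = 0.668
  ψ = 0.668: g = 0.0143, g' = -0.822 → ψ = 0.686
Converged at ψ = 0.686.
Compositions from xᵢ = zᵢ/(1+ψ(Kᵢ−1)), yᵢ = Kᵢxᵢ:
  A: x = 0.096, y = 0.333
  B: x = 0.156, y = 0.369
  C: x = 0.748, y = 0.299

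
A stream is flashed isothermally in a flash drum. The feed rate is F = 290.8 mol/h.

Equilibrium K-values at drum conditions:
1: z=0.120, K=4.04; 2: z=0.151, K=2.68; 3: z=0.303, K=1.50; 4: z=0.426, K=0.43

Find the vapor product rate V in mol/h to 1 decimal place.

Rachford–Rice: g(V/F) = Σ zᵢ(Kᵢ−1)/(1+V/F(Kᵢ−1)) = 0.
g(0) = ΣzᵢKᵢ − 1 = 0.527 and g(1) = 1 − Σzᵢ/Kᵢ = -0.279, so a root lies in (0, 1).
Newton–Raphson from V/F = 0.5:
  V/F = 0.500: g = 0.0642, g' = -0.620 → V/F = 0.604
  V/F = 0.604: g = 0.0008, g' = -0.609 → V/F = 0.605
Converged at V/F = 0.605.
Then V = V/F·F = 0.6050·290.8 = 175.9 mol/h and L = F − V = 114.9 mol/h.

V = 175.9 mol/h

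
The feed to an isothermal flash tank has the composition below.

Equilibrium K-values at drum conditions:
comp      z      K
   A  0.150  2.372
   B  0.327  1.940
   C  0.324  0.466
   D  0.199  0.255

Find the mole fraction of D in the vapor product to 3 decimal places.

Newton–Raphson from β = 0.48:
  β = 0.480: g = -0.1275, g' = -0.675 → β = 0.291
  β = 0.291: g = -0.0057, g' = -0.632 → β = 0.282
Converged at β = 0.282.
Compositions from xᵢ = zᵢ/(1+β(Kᵢ−1)), yᵢ = Kᵢxᵢ:
  A: x = 0.108, y = 0.257
  B: x = 0.258, y = 0.501
  C: x = 0.381, y = 0.178
  D: x = 0.252, y = 0.064

y_D = 0.064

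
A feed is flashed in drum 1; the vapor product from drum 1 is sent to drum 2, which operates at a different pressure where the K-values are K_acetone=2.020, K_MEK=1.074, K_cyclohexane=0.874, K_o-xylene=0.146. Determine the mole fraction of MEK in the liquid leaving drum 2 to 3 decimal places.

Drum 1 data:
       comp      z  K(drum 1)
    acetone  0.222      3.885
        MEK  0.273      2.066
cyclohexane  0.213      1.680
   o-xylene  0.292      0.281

x_MEK (drum 2) = 0.306

Drum 1:
Rachford–Rice: g(ψ₁) = Σ zᵢ(Kᵢ−1)/(1+ψ₁(Kᵢ−1)) = 0.
g(0) = ΣzᵢKᵢ − 1 = 0.866 and g(1) = 1 − Σzᵢ/Kᵢ = -0.355, so a root lies in (0, 1).
Newton–Raphson from ψ₁ = 0.5:
  ψ₁ = 0.500: g = 0.2324, g' = -0.865 → ψ₁ = 0.769
  ψ₁ = 0.769: g = -0.0153, g' = -1.069 → ψ₁ = 0.754
Converged at ψ₁ = 0.754.
Drum-1 compositions:
  acetone: x = 0.070, y = 0.272
  MEK: x = 0.151, y = 0.313
  cyclohexane: x = 0.141, y = 0.237
  o-xylene: x = 0.638, y = 0.179
Drum-2 feed = drum-1 vapor: z₂ = (0.2716, 0.3126, 0.2365, 0.1793).
Drum 2:
Material balance + equilibrium reduce to Σ zᵢ(Kᵢ−1)/(1+ψ₂(Kᵢ−1)) = 0.
g(0) = ΣzᵢKᵢ − 1 = 0.117 and g(1) = 1 − Σzᵢ/Kᵢ = -0.924, so a root lies in (0, 1).
Newton iteration, ψ₂⁰ = 0.5:
  ψ₂ = 0.500: g = -0.0932, g' = -0.528 → ψ₂ = 0.323
  ψ₂ = 0.323: g = -0.0117, g' = -0.415 → ψ₂ = 0.295
Converged at ψ₂ = 0.295.
  acetone: x = 0.209, y = 0.422
  MEK: x = 0.306, y = 0.329
  cyclohexane: x = 0.246, y = 0.215
  o-xylene: x = 0.240, y = 0.035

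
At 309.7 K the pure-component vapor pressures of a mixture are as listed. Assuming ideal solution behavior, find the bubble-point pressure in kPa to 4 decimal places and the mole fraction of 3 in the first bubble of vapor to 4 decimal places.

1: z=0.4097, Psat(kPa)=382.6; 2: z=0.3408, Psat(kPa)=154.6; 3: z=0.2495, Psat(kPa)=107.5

Pbub = 236.2602 kPa, y_3 = 0.1135

At the bubble point ψ → 0, so ΣzᵢKᵢ = 1 with Kᵢ = Pᵢˢᵃᵗ/P ⇒ P = ΣzᵢPᵢˢᵃᵗ.
P = 0.4097·382.6 + 0.3408·154.6 + 0.2495·107.5 = 236.2602 kPa
yᵢ = zᵢPᵢˢᵃᵗ/P ⇒ y_3 = 0.2495·107.5/236.2602 = 0.1135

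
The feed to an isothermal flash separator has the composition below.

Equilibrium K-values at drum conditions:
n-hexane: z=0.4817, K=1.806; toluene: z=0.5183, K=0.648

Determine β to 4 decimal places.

β = 0.7254

Binary case is linear: z₁(K₁−1)(1+β(K₂−1)) + z₂(K₂−1)(1+β(K₁−1)) = 0
⇒ β = [z₁(K₁−1)+z₂(K₂−1)] / [−(K₁−1)(K₂−1)] = 0.20581/0.28371 = 0.7254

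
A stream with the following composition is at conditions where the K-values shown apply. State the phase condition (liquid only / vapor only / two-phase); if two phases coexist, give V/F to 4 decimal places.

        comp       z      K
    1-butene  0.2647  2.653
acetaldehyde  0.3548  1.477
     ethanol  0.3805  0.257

two-phase, V/F = 0.4044

ΣzᵢKᵢ = 1.3241; Σzᵢ/Kᵢ = 1.8205.
Both exceed 1, so a two-phase solution exists.
Newton iteration, ψ⁰ = 0.5:
  ψ = 0.5000: g = -0.07361, g' = -0.8012 → ψ = 0.4081
  ψ = 0.4081: g = -0.00280, g' = -0.7471 → ψ = 0.4044
Converged at ψ = 0.4044.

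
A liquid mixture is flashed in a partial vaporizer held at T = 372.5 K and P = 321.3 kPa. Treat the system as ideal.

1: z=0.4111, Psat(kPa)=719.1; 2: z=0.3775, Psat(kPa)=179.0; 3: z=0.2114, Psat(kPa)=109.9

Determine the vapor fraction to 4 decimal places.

Raoult's law: Kᵢ = Pᵢˢᵃᵗ/P = Pᵢˢᵃᵗ/321.3.
  K_1 = 719.1/321.3 = 2.238095, K_2 = 179.0/321.3 = 0.557112, K_3 = 109.9/321.3 = 0.342048
Rachford–Rice: g(ψ) = Σ zᵢ(Kᵢ−1)/(1+ψ(Kᵢ−1)) = 0.
g(0) = ΣzᵢKᵢ − 1 = 0.2027 and g(1) = 1 − Σzᵢ/Kᵢ = -0.4793, so a root lies in (0, 1).
Newton iteration, ψ⁰ = 0.42:
  ψ = 0.4200: g = -0.06275, g' = -0.5593 → ψ = 0.3078
  ψ = 0.3078: g = 0.00054, g' = -0.5735 → ψ = 0.3088
Converged at ψ = 0.3088.

ψ = 0.3088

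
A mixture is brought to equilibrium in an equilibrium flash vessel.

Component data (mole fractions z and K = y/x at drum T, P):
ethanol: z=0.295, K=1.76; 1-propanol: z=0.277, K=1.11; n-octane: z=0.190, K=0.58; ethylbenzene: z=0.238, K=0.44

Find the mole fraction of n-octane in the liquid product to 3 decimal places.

x_n-octane = 0.203

Rachford–Rice: g(β) = Σ zᵢ(Kᵢ−1)/(1+β(Kᵢ−1)) = 0.
Check two-phase: ΣzᵢKᵢ = 1.042 > 1 and Σzᵢ/Kᵢ = 1.286 > 1, so g(0) = 0.042 > 0 and g(1) = -0.286 < 0.
Iterate (Newton) starting at β = 0.5:
  β = 0.500: g = -0.0948, g' = -0.290 → β = 0.173
  β = 0.173: g = -0.0057, g' = -0.267 → β = 0.152
Converged at β = 0.152.
Compositions from xᵢ = zᵢ/(1+β(Kᵢ−1)), yᵢ = Kᵢxᵢ:
  ethanol: x = 0.264, y = 0.465
  1-propanol: x = 0.272, y = 0.302
  n-octane: x = 0.203, y = 0.118
  ethylbenzene: x = 0.260, y = 0.114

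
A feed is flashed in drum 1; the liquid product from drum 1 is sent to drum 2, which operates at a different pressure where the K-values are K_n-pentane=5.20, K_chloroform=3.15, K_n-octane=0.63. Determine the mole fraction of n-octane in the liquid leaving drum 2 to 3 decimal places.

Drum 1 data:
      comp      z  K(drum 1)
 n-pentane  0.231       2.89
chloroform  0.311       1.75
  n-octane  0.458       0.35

x_n-octane (drum 2) = 0.878

Drum 1:
Let ψ₁ = V/F and solve Σ zᵢ(Kᵢ−1)/(1+ψ₁(Kᵢ−1)) = 0.
g(0) = ΣzᵢKᵢ − 1 = 0.372 and g(1) = 1 − Σzᵢ/Kᵢ = -0.566, so a root lies in (0, 1).
Iterate (Newton) starting at ψ₁ = 0.5:
  ψ₁ = 0.500: g = -0.0469, g' = -0.735 → ψ₁ = 0.436
Converged at ψ₁ = 0.436.
Drum-1 compositions:
  n-pentane: x = 0.127, y = 0.366
  chloroform: x = 0.234, y = 0.410
  n-octane: x = 0.639, y = 0.224
Drum-2 feed = drum-1 liquid: z₂ = (0.1267, 0.2344, 0.6389).
Drum 2:
Material balance + equilibrium reduce to Σ zᵢ(Kᵢ−1)/(1+ψ₂(Kᵢ−1)) = 0.
Check two-phase: ΣzᵢKᵢ = 1.800 > 1 and Σzᵢ/Kᵢ = 1.113 > 1, so g(0) = 0.800 > 0 and g(1) = -0.113 < 0.
Newton–Raphson from ψ₂ = 0.51:
  ψ₂ = 0.510: g = 0.1184, g' = -0.606 → ψ₂ = 0.705
  ψ₂ = 0.705: g = 0.0147, g' = -0.474 → ψ₂ = 0.736
  ψ₂ = 0.736: g = 0.0002, g' = -0.461 → ψ₂ = 0.737
Converged at ψ₂ = 0.737.
  n-pentane: x = 0.031, y = 0.161
  chloroform: x = 0.091, y = 0.286
  n-octane: x = 0.878, y = 0.553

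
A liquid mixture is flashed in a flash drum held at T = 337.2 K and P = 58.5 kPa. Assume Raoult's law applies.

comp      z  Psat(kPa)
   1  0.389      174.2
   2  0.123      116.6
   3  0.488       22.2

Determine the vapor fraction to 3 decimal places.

ψ = 0.535

Raoult's law: Kᵢ = Pᵢˢᵃᵗ/P = Pᵢˢᵃᵗ/58.5.
  K_1 = 174.2/58.5 = 2.97778, K_2 = 116.6/58.5 = 1.99316, K_3 = 22.2/58.5 = 0.37949
Material balance + equilibrium reduce to Σ zᵢ(Kᵢ−1)/(1+ψ(Kᵢ−1)) = 0.
Check two-phase: ΣzᵢKᵢ = 1.589 > 1 and Σzᵢ/Kᵢ = 1.478 > 1, so g(0) = 0.589 > 0 and g(1) = -0.478 < 0.
Iterate (Newton) starting at ψ = 0.38:
  ψ = 0.380: g = 0.1317, g' = -0.882 → ψ = 0.529
  ψ = 0.529: g = 0.0050, g' = -0.832 → ψ = 0.535
Converged at ψ = 0.535.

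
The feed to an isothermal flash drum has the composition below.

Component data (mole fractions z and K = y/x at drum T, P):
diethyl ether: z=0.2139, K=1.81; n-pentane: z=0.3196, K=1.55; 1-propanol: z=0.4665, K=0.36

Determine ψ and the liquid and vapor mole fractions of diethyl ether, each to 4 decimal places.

Rachford–Rice: g(ψ) = Σ zᵢ(Kᵢ−1)/(1+ψ(Kᵢ−1)) = 0.
g(0) = ΣzᵢKᵢ − 1 = 0.0505 and g(1) = 1 − Σzᵢ/Kᵢ = -0.6202, so a root lies in (0, 1).
Iterate (Newton) starting at ψ = 0.5:
  ψ = 0.5000: g = -0.17788, g' = -0.5438 → ψ = 0.1729
  ψ = 0.1729: g = -0.02322, g' = -0.4302 → ψ = 0.1189
  ψ = 0.1189: g = -0.00013, g' = -0.4258 → ψ = 0.1186
Converged at ψ = 0.1186.
Compositions from xᵢ = zᵢ/(1+ψ(Kᵢ−1)), yᵢ = Kᵢxᵢ:
  diethyl ether: x = 0.1952, y = 0.3532
  n-pentane: x = 0.3000, y = 0.4650
  1-propanol: x = 0.5048, y = 0.1817

ψ = 0.1186, x_diethyl ether = 0.1952, y_diethyl ether = 0.3532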